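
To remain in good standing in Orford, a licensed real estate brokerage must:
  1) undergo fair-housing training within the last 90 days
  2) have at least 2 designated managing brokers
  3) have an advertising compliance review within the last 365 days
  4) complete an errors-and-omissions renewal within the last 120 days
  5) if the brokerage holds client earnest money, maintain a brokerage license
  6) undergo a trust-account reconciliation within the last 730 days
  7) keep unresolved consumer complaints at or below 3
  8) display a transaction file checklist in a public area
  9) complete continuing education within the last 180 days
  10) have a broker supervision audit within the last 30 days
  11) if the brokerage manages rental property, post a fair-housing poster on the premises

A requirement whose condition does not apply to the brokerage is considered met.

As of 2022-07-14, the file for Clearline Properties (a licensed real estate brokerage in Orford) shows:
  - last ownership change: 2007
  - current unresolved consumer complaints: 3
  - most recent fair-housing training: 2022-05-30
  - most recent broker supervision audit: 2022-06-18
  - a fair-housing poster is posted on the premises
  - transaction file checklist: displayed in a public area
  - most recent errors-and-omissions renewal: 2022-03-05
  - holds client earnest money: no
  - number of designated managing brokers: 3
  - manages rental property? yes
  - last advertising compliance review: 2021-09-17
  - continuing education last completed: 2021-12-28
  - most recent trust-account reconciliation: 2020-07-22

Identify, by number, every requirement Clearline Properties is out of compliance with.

1. fair-housing training 45 days ago vs limit 90 → met
2. designated managing brokers 3 ≥ 2 → met
3. advertising compliance review 300 days ago vs limit 365 → met
4. errors-and-omissions renewal 131 days ago vs limit 120 → not met
5. condition 'holds client earnest money' does not hold → requirement n/a → met
6. trust-account reconciliation 722 days ago vs limit 730 → met
7. unresolved consumer complaints 3 ≤ 3 → met
8. transaction file checklist present → met
9. continuing education 198 days ago vs limit 180 → not met
10. broker supervision audit 26 days ago vs limit 30 → met
11. condition 'manages rental property' holds; fair-housing poster present → met
Not met: 4, 9

4, 9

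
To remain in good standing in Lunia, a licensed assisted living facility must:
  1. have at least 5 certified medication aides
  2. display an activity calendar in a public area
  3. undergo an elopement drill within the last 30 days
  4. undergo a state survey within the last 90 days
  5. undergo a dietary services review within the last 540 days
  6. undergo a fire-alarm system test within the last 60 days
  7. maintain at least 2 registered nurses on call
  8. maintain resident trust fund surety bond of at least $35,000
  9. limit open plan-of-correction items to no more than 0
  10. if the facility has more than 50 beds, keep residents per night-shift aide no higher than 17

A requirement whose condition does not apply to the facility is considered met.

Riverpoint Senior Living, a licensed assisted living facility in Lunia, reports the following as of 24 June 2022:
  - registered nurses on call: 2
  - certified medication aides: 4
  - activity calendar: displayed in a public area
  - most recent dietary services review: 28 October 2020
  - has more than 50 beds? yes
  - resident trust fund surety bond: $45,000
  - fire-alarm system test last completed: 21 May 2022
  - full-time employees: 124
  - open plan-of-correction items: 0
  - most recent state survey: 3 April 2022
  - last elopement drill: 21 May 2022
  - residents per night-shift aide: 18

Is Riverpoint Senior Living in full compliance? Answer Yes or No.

No

1. certified medication aides 4 < 5 → not met
2. activity calendar present → met
3. elopement drill 34 days ago vs limit 30 → not met
4. state survey 82 days ago vs limit 90 → met
5. dietary services review 604 days ago vs limit 540 → not met
6. fire-alarm system test 34 days ago vs limit 60 → met
7. registered nurses on call 2 ≥ 2 → met
8. resident trust fund surety bond $45,000 ≥ $35,000 → met
9. open plan-of-correction items 0 ≤ 0 → met
10. condition 'has more than 50 beds' holds; residents per night-shift aide 18 > 17 → not met
Not met: 1, 3, 5, 10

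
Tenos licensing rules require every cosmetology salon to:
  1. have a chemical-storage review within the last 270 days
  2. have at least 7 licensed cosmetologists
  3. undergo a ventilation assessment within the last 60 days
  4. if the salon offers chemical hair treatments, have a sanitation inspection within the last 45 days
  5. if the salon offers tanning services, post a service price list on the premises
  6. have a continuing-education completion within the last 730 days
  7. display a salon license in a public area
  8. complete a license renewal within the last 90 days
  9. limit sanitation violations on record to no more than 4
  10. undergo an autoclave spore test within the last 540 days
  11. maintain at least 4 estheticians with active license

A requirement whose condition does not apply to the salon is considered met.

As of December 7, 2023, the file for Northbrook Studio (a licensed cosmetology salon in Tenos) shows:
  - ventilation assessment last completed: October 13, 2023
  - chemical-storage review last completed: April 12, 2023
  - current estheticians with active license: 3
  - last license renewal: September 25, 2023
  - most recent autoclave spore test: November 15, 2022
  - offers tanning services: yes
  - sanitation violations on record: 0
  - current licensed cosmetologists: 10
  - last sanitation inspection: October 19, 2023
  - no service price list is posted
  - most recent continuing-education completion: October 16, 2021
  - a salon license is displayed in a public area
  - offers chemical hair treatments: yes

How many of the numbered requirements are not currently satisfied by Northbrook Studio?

1. chemical-storage review 239 days ago vs limit 270 → met
2. licensed cosmetologists 10 ≥ 7 → met
3. ventilation assessment 55 days ago vs limit 60 → met
4. condition 'offers chemical hair treatments' holds; sanitation inspection 49 days ago vs limit 45 → not met
5. condition 'offers tanning services' holds; service price list absent → not met
6. continuing-education completion 782 days ago vs limit 730 → not met
7. salon license present → met
8. license renewal 73 days ago vs limit 90 → met
9. sanitation violations on record 0 ≤ 4 → met
10. autoclave spore test 387 days ago vs limit 540 → met
11. estheticians with active license 3 < 4 → not met
Not met: 4 of 11

4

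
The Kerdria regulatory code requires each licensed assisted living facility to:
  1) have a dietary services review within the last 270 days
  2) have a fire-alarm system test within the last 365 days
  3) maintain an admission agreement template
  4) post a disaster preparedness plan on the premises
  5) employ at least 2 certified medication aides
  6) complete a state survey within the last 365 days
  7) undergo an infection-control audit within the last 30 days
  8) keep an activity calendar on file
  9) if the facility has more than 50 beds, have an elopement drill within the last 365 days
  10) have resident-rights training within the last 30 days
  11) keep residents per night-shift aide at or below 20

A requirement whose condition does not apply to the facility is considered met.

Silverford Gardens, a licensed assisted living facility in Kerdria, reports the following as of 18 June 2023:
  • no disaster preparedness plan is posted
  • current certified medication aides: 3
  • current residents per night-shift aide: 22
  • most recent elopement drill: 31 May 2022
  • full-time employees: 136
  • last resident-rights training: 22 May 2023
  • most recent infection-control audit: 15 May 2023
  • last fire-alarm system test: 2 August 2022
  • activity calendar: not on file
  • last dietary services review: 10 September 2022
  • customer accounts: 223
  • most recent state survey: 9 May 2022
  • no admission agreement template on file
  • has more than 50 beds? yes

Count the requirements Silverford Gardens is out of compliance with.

1. dietary services review 281 days ago vs limit 270 → not met
2. fire-alarm system test 320 days ago vs limit 365 → met
3. admission agreement template absent → not met
4. disaster preparedness plan absent → not met
5. certified medication aides 3 ≥ 2 → met
6. state survey 405 days ago vs limit 365 → not met
7. infection-control audit 34 days ago vs limit 30 → not met
8. activity calendar absent → not met
9. condition 'has more than 50 beds' holds; elopement drill 383 days ago vs limit 365 → not met
10. resident-rights training 27 days ago vs limit 30 → met
11. residents per night-shift aide 22 > 20 → not met
Not met: 8 of 11

8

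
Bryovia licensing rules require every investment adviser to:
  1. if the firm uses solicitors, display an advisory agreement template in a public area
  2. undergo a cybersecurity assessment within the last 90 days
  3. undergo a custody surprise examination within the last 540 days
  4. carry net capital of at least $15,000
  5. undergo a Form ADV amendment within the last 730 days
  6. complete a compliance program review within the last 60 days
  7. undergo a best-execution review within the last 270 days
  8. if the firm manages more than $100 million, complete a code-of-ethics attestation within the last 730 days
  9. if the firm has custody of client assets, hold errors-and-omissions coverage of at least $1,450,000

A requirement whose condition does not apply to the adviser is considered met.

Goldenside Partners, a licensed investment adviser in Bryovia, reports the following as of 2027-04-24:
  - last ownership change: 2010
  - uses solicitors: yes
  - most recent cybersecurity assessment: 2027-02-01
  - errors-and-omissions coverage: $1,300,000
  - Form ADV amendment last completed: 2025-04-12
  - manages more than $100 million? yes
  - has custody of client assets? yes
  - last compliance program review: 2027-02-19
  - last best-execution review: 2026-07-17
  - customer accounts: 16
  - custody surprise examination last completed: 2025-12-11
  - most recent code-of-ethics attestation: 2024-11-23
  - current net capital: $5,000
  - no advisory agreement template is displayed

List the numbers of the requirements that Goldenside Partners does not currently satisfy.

1, 4, 5, 6, 7, 8, 9

1. condition 'uses solicitors' holds; advisory agreement template absent → not met
2. cybersecurity assessment 82 days ago vs limit 90 → met
3. custody surprise examination 499 days ago vs limit 540 → met
4. net capital $5,000 < $15,000 → not met
5. Form ADV amendment 742 days ago vs limit 730 → not met
6. compliance program review 64 days ago vs limit 60 → not met
7. best-execution review 281 days ago vs limit 270 → not met
8. condition 'manages more than $100 million' holds; code-of-ethics attestation 882 days ago vs limit 730 → not met
9. condition 'has custody of client assets' holds; errors-and-omissions coverage $1,300,000 < $1,450,000 → not met
Not met: 1, 4, 5, 6, 7, 8, 9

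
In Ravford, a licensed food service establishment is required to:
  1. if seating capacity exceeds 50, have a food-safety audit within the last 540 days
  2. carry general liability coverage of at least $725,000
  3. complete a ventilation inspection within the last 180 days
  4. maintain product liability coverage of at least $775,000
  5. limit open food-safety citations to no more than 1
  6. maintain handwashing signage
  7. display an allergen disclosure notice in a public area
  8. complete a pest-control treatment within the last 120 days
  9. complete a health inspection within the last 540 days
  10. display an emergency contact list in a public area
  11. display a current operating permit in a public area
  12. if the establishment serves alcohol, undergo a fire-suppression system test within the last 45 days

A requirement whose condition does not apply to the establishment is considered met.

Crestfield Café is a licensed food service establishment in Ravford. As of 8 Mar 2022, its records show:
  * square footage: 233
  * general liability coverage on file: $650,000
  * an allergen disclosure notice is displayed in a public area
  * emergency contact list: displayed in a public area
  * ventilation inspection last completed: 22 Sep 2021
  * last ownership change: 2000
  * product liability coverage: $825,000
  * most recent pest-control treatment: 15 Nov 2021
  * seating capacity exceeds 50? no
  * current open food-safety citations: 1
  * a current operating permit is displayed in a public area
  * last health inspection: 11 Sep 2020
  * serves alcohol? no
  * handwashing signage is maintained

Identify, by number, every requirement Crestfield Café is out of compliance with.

1. condition 'seating capacity exceeds 50' does not hold → requirement n/a → met
2. general liability coverage $650,000 < $725,000 → not met
3. ventilation inspection 167 days ago vs limit 180 → met
4. product liability coverage $825,000 ≥ $775,000 → met
5. open food-safety citations 1 ≤ 1 → met
6. handwashing signage present → met
7. allergen disclosure notice present → met
8. pest-control treatment 113 days ago vs limit 120 → met
9. health inspection 543 days ago vs limit 540 → not met
10. emergency contact list present → met
11. current operating permit present → met
12. condition 'serves alcohol' does not hold → requirement n/a → met
Not met: 2, 9

2, 9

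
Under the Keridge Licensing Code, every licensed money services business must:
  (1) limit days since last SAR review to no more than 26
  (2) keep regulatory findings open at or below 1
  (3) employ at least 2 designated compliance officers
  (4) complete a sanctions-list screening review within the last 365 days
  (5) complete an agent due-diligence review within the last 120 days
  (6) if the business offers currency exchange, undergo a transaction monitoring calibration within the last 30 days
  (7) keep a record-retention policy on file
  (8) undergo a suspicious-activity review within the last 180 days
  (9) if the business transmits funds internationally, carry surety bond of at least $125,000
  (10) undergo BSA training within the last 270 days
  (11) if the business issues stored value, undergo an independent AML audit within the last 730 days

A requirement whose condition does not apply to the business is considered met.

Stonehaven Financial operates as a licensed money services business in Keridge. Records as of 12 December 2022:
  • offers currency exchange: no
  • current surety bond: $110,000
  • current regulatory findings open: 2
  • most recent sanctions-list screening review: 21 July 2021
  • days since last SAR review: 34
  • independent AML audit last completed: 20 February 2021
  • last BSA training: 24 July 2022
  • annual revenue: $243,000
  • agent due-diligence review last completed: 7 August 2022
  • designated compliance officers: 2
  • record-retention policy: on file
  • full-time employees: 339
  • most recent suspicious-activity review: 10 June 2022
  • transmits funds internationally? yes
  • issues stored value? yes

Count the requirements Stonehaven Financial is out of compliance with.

6

1. days since last SAR review 34 > 26 → not met
2. regulatory findings open 2 > 1 → not met
3. designated compliance officers 2 ≥ 2 → met
4. sanctions-list screening review 509 days ago vs limit 365 → not met
5. agent due-diligence review 127 days ago vs limit 120 → not met
6. condition 'offers currency exchange' does not hold → requirement n/a → met
7. record-retention policy present → met
8. suspicious-activity review 185 days ago vs limit 180 → not met
9. condition 'transmits funds internationally' holds; surety bond $110,000 < $125,000 → not met
10. BSA training 141 days ago vs limit 270 → met
11. condition 'issues stored value' holds; independent AML audit 660 days ago vs limit 730 → met
Not met: 6 of 11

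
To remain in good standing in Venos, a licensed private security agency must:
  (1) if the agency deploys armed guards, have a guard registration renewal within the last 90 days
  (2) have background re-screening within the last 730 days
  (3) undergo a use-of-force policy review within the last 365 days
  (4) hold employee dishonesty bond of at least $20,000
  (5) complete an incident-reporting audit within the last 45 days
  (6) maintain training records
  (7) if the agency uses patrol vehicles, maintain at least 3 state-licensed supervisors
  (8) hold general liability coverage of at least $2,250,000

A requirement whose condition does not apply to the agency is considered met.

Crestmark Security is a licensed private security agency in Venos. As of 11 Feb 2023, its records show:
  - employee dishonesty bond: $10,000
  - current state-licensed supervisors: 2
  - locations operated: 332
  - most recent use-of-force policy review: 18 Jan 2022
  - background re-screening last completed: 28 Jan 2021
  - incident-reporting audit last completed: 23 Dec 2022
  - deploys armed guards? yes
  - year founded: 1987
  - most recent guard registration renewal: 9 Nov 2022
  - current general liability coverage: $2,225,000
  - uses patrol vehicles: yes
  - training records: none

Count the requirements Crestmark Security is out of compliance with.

1. condition 'deploys armed guards' holds; guard registration renewal 94 days ago vs limit 90 → not met
2. background re-screening 744 days ago vs limit 730 → not met
3. use-of-force policy review 389 days ago vs limit 365 → not met
4. employee dishonesty bond $10,000 < $20,000 → not met
5. incident-reporting audit 50 days ago vs limit 45 → not met
6. training records absent → not met
7. condition 'uses patrol vehicles' holds; state-licensed supervisors 2 < 3 → not met
8. general liability coverage $2,225,000 < $2,250,000 → not met
Not met: 8 of 8

8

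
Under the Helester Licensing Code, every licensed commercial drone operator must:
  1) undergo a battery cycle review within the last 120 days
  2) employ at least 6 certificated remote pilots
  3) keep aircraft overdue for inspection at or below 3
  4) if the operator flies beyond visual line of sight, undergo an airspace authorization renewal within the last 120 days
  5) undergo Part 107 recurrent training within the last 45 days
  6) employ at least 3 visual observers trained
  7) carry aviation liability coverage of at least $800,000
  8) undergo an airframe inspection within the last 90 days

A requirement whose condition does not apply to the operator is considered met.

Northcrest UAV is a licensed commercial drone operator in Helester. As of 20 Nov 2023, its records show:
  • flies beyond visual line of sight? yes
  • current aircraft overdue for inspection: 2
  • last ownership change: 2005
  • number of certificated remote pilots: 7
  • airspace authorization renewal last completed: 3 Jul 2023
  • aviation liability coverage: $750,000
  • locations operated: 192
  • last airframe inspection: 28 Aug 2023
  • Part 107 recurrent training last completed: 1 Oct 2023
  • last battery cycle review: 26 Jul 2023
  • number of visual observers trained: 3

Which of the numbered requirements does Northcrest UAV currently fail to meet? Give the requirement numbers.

1. battery cycle review 117 days ago vs limit 120 → met
2. certificated remote pilots 7 ≥ 6 → met
3. aircraft overdue for inspection 2 ≤ 3 → met
4. condition 'flies beyond visual line of sight' holds; airspace authorization renewal 140 days ago vs limit 120 → not met
5. Part 107 recurrent training 50 days ago vs limit 45 → not met
6. visual observers trained 3 ≥ 3 → met
7. aviation liability coverage $750,000 < $800,000 → not met
8. airframe inspection 84 days ago vs limit 90 → met
Not met: 4, 5, 7

4, 5, 7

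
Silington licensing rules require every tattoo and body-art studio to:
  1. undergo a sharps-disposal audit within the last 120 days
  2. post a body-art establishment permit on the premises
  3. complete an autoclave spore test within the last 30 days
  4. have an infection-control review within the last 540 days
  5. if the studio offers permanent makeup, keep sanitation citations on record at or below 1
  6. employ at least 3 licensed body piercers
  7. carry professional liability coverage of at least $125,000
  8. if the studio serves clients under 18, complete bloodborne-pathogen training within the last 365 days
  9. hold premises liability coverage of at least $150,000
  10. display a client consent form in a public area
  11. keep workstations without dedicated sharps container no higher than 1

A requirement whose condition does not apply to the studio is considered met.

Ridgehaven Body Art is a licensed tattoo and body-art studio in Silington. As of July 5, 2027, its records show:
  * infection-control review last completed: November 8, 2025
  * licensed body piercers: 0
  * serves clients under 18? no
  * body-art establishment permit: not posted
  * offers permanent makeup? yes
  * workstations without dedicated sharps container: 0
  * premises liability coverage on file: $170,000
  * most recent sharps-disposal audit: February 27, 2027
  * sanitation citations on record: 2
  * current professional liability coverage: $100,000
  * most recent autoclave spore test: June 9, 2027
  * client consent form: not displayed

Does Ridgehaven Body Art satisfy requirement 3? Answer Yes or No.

Yes

3. autoclave spore test 26 days ago vs limit 30 → met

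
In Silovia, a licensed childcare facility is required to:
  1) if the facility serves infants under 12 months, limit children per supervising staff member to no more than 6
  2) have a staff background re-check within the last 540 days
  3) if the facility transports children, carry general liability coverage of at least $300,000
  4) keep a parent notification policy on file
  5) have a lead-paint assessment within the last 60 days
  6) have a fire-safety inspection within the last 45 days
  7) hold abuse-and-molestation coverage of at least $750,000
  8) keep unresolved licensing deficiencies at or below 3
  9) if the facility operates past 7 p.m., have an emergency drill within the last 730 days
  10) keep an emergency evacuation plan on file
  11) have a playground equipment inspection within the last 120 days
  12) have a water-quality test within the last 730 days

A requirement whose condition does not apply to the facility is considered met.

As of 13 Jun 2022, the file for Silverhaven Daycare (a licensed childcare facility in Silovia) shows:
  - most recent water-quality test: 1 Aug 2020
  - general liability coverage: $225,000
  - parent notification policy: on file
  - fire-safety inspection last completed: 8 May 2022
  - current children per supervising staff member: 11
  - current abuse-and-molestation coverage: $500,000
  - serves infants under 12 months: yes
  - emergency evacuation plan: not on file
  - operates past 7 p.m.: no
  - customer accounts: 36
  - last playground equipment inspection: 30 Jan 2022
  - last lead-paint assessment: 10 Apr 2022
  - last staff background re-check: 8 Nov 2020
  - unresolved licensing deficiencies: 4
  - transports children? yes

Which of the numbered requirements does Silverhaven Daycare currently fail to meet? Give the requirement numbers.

1, 2, 3, 5, 7, 8, 10, 11

1. condition 'serves infants under 12 months' holds; children per supervising staff member 11 > 6 → not met
2. staff background re-check 582 days ago vs limit 540 → not met
3. condition 'transports children' holds; general liability coverage $225,000 < $300,000 → not met
4. parent notification policy present → met
5. lead-paint assessment 64 days ago vs limit 60 → not met
6. fire-safety inspection 36 days ago vs limit 45 → met
7. abuse-and-molestation coverage $500,000 < $750,000 → not met
8. unresolved licensing deficiencies 4 > 3 → not met
9. condition 'operates past 7 p.m.' does not hold → requirement n/a → met
10. emergency evacuation plan absent → not met
11. playground equipment inspection 134 days ago vs limit 120 → not met
12. water-quality test 681 days ago vs limit 730 → met
Not met: 1, 2, 3, 5, 7, 8, 10, 11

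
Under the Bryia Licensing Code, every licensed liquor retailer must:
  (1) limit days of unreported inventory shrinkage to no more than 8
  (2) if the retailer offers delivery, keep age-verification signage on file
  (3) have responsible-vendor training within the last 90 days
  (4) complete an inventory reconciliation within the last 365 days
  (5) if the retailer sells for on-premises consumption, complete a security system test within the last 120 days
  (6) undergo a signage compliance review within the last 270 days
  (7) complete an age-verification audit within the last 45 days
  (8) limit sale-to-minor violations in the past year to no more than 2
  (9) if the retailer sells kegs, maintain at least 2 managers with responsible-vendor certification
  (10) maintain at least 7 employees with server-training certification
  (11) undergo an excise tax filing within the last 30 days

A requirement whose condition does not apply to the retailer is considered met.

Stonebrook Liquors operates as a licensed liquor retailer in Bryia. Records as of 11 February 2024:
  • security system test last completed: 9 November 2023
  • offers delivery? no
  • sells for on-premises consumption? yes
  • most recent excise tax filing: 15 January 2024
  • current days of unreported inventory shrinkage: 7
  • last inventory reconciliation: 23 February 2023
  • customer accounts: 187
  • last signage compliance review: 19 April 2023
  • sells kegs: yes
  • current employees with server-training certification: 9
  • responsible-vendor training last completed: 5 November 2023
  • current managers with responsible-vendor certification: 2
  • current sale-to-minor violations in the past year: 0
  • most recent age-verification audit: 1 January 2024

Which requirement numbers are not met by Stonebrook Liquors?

1. days of unreported inventory shrinkage 7 ≤ 8 → met
2. condition 'offers delivery' does not hold → requirement n/a → met
3. responsible-vendor training 98 days ago vs limit 90 → not met
4. inventory reconciliation 353 days ago vs limit 365 → met
5. condition 'sells for on-premises consumption' holds; security system test 94 days ago vs limit 120 → met
6. signage compliance review 298 days ago vs limit 270 → not met
7. age-verification audit 41 days ago vs limit 45 → met
8. sale-to-minor violations in the past year 0 ≤ 2 → met
9. condition 'sells kegs' holds; managers with responsible-vendor certification 2 ≥ 2 → met
10. employees with server-training certification 9 ≥ 7 → met
11. excise tax filing 27 days ago vs limit 30 → met
Not met: 3, 6

3, 6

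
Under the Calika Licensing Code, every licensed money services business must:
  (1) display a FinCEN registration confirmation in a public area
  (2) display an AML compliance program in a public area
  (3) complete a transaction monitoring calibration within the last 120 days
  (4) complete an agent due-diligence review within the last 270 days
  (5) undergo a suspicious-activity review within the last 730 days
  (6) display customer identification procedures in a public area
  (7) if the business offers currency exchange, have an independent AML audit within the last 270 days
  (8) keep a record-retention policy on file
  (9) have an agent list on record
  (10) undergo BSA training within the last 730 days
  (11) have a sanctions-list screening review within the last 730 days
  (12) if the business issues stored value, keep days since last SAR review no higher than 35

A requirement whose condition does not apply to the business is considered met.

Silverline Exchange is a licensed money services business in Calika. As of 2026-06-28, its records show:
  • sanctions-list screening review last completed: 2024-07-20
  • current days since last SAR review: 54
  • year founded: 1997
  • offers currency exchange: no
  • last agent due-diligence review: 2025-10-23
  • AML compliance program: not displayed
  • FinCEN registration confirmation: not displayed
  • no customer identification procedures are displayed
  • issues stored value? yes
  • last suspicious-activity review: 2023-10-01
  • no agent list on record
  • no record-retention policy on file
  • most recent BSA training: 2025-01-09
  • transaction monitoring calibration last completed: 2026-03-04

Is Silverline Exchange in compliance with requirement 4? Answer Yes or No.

4. agent due-diligence review 248 days ago vs limit 270 → met

Yes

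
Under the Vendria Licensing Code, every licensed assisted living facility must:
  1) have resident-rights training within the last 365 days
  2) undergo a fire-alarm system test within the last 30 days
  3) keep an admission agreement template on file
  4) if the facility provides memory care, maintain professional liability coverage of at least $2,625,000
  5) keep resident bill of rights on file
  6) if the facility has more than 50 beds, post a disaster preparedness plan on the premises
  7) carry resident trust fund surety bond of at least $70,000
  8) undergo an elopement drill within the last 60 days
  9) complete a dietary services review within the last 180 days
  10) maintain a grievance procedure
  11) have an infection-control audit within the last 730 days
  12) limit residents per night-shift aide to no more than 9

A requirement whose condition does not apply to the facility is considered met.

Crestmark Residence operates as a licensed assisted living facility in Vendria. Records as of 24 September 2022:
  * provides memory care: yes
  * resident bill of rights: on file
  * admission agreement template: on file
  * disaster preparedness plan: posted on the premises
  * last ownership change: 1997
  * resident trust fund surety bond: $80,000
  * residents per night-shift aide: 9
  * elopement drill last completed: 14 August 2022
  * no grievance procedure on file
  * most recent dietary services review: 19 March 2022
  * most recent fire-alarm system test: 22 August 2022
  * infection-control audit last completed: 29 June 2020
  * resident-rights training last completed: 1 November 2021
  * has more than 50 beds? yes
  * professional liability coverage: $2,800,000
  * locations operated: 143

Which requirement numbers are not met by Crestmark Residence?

2, 9, 10, 11

1. resident-rights training 327 days ago vs limit 365 → met
2. fire-alarm system test 33 days ago vs limit 30 → not met
3. admission agreement template present → met
4. condition 'provides memory care' holds; professional liability coverage $2,800,000 ≥ $2,625,000 → met
5. resident bill of rights present → met
6. condition 'has more than 50 beds' holds; disaster preparedness plan present → met
7. resident trust fund surety bond $80,000 ≥ $70,000 → met
8. elopement drill 41 days ago vs limit 60 → met
9. dietary services review 189 days ago vs limit 180 → not met
10. grievance procedure absent → not met
11. infection-control audit 817 days ago vs limit 730 → not met
12. residents per night-shift aide 9 ≤ 9 → met
Not met: 2, 9, 10, 11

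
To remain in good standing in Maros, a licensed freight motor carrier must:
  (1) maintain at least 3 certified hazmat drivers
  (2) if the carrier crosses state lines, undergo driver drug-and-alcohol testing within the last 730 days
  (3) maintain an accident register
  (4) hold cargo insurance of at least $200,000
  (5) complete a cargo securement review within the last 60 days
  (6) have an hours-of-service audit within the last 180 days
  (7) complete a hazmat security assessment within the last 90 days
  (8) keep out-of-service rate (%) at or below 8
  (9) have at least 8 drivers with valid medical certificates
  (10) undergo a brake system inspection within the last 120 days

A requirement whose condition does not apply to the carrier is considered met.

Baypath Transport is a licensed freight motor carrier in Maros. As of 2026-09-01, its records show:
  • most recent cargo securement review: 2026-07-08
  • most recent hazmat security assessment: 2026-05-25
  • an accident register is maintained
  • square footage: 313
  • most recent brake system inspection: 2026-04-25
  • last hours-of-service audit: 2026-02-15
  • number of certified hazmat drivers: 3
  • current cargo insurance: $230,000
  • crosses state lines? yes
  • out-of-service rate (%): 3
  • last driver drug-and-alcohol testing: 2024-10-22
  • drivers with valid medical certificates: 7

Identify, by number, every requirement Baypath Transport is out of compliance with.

6, 7, 9, 10

1. certified hazmat drivers 3 ≥ 3 → met
2. condition 'crosses state lines' holds; driver drug-and-alcohol testing 679 days ago vs limit 730 → met
3. accident register present → met
4. cargo insurance $230,000 ≥ $200,000 → met
5. cargo securement review 55 days ago vs limit 60 → met
6. hours-of-service audit 198 days ago vs limit 180 → not met
7. hazmat security assessment 99 days ago vs limit 90 → not met
8. out-of-service rate (%) 3 ≤ 8 → met
9. drivers with valid medical certificates 7 < 8 → not met
10. brake system inspection 129 days ago vs limit 120 → not met
Not met: 6, 7, 9, 10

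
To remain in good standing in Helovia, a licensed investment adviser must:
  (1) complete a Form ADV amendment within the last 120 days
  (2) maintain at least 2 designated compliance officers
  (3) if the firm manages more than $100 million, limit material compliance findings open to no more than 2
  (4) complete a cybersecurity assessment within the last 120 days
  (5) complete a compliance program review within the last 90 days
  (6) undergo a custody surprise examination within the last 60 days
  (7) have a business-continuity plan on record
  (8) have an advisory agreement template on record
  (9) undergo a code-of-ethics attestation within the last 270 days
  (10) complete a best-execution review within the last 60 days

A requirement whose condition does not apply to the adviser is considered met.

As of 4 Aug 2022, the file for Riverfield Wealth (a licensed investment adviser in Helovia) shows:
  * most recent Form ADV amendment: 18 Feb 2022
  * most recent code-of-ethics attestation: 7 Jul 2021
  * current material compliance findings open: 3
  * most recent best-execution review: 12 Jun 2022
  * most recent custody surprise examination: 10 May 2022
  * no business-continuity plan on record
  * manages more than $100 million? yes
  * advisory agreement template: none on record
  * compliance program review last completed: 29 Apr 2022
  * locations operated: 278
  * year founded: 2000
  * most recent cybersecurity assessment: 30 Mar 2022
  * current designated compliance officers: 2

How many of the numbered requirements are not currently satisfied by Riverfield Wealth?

8

1. Form ADV amendment 167 days ago vs limit 120 → not met
2. designated compliance officers 2 ≥ 2 → met
3. condition 'manages more than $100 million' holds; material compliance findings open 3 > 2 → not met
4. cybersecurity assessment 127 days ago vs limit 120 → not met
5. compliance program review 97 days ago vs limit 90 → not met
6. custody surprise examination 86 days ago vs limit 60 → not met
7. business-continuity plan absent → not met
8. advisory agreement template absent → not met
9. code-of-ethics attestation 393 days ago vs limit 270 → not met
10. best-execution review 53 days ago vs limit 60 → met
Not met: 8 of 10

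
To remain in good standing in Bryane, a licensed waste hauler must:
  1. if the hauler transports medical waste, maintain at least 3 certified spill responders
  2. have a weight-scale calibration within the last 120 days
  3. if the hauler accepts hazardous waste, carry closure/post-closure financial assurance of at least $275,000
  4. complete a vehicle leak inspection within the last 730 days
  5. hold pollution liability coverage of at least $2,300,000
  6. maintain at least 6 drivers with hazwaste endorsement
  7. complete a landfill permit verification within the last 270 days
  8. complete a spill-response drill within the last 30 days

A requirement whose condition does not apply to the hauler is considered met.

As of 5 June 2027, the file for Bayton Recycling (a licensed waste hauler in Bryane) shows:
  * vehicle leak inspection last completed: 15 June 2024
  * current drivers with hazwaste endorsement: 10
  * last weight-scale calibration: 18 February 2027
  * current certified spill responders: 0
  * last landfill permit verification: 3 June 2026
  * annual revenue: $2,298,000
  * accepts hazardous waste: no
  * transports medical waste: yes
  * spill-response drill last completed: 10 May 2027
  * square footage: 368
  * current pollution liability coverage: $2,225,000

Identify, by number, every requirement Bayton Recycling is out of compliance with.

1, 4, 5, 7

1. condition 'transports medical waste' holds; certified spill responders 0 < 3 → not met
2. weight-scale calibration 107 days ago vs limit 120 → met
3. condition 'accepts hazardous waste' does not hold → requirement n/a → met
4. vehicle leak inspection 1085 days ago vs limit 730 → not met
5. pollution liability coverage $2,225,000 < $2,300,000 → not met
6. drivers with hazwaste endorsement 10 ≥ 6 → met
7. landfill permit verification 367 days ago vs limit 270 → not met
8. spill-response drill 26 days ago vs limit 30 → met
Not met: 1, 4, 5, 7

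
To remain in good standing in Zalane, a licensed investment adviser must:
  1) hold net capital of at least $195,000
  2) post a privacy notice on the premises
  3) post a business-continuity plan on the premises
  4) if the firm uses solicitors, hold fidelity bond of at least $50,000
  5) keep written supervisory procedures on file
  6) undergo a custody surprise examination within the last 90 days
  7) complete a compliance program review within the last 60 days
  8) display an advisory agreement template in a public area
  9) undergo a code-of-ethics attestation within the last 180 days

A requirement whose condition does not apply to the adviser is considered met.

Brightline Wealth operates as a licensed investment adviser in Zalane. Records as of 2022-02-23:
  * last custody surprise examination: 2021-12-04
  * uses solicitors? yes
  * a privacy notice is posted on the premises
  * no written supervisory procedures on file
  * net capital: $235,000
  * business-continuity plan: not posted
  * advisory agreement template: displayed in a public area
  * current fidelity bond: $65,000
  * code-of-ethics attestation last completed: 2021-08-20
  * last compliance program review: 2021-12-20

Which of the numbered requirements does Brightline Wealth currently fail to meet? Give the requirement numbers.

1. net capital $235,000 ≥ $195,000 → met
2. privacy notice present → met
3. business-continuity plan absent → not met
4. condition 'uses solicitors' holds; fidelity bond $65,000 ≥ $50,000 → met
5. written supervisory procedures absent → not met
6. custody surprise examination 81 days ago vs limit 90 → met
7. compliance program review 65 days ago vs limit 60 → not met
8. advisory agreement template present → met
9. code-of-ethics attestation 187 days ago vs limit 180 → not met
Not met: 3, 5, 7, 9

3, 5, 7, 9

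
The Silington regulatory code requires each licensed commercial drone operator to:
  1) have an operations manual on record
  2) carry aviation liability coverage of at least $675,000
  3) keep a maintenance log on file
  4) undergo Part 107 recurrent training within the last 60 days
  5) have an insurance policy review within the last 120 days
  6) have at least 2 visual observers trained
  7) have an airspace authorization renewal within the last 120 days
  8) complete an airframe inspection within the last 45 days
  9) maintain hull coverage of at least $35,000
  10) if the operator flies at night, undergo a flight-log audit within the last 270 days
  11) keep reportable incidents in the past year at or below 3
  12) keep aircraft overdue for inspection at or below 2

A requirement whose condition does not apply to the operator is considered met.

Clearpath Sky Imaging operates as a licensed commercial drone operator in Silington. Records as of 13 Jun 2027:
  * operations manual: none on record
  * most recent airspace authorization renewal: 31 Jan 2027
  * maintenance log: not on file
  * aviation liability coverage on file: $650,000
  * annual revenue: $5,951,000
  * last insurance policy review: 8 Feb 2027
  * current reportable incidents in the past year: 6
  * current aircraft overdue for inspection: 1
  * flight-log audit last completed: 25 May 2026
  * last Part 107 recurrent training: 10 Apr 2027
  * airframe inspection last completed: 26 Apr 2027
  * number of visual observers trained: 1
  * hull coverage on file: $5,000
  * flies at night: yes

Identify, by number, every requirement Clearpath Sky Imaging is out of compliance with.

1, 2, 3, 4, 5, 6, 7, 8, 9, 10, 11

1. operations manual absent → not met
2. aviation liability coverage $650,000 < $675,000 → not met
3. maintenance log absent → not met
4. Part 107 recurrent training 64 days ago vs limit 60 → not met
5. insurance policy review 125 days ago vs limit 120 → not met
6. visual observers trained 1 < 2 → not met
7. airspace authorization renewal 133 days ago vs limit 120 → not met
8. airframe inspection 48 days ago vs limit 45 → not met
9. hull coverage $5,000 < $35,000 → not met
10. condition 'flies at night' holds; flight-log audit 384 days ago vs limit 270 → not met
11. reportable incidents in the past year 6 > 3 → not met
12. aircraft overdue for inspection 1 ≤ 2 → met
Not met: 1, 2, 3, 4, 5, 6, 7, 8, 9, 10, 11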